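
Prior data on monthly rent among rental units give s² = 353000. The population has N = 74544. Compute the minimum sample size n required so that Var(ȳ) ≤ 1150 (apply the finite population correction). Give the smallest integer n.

306

Without fpc, n₀ = s²/D = 353000/1150 = 306.9565.
With fpc, (1 − n/N)·s²/n ≤ D requires n ≥ n₀/(1 + n₀/N) = 306.9565/(1 + 306.9565/74544) = 305.6977.
Rounding up, n = 306.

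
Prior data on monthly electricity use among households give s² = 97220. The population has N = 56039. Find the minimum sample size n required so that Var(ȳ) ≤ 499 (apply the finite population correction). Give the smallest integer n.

Without fpc, n₀ = s²/D = 97220/499 = 194.8297.
With fpc, (1 − n/N)·s²/n ≤ D requires n ≥ n₀/(1 + n₀/N) = 194.8297/(1 + 194.8297/56039) = 194.1547.
Rounding up, n = 195.

195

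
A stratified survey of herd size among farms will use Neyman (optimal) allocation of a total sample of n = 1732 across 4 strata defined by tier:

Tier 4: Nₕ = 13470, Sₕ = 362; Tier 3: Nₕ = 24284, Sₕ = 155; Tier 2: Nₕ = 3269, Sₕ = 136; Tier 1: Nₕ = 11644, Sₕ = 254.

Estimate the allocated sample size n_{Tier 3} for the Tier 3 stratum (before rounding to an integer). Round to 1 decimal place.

Neyman allocation: nₕ = n·NₕSₕ / Σⱼ NⱼSⱼ.
Σ NⱼSⱼ = 13470·362 + 24284·155 + 3269·136 + 11644·254 = 1.204232 × 10^7.
n_{Tier 3} = 1732·24284·155 / (1.204232 × 10^7) = 541.4.

541.4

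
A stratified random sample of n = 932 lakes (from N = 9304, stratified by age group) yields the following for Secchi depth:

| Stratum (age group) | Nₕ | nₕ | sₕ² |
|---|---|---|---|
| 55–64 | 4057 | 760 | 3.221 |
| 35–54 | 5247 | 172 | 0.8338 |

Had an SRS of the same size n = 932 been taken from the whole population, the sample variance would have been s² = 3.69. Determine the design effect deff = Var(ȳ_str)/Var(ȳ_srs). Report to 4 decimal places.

Var(ȳ_str) = Σ Wₕ²(1−fₕ)sₕ²/nₕ with Wₕ = Nₕ/9304:
  55–64: (4057/9304)²·(1−760/4057)·3.221/760 = 6.5487993 × 10^-4
  35–54: (5247/9304)²·(1−172/5247)·0.8338/172 = 0.001491218
  → Var(ȳ_str) = 0.0021460979.
Var(ȳ_srs) = (1 − 932/9304)·3.69/932 = 0.0035626239.
deff = 0.0021460979 / 0.0035626239 = 0.6024.

0.6024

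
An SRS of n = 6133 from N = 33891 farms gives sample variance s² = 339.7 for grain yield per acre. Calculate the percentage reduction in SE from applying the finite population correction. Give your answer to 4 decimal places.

f = n/N = 6133/33891 = 0.18096250.
SE_no-fpc = √(s²/n) = 0.23534842; SE_fpc = √((1−f)s²/n) = 0.21299195.
Ratio = √(1−f) = 0.90500691. Reduction = 100·(1 − 0.90500691) = 9.4993%.

9.4993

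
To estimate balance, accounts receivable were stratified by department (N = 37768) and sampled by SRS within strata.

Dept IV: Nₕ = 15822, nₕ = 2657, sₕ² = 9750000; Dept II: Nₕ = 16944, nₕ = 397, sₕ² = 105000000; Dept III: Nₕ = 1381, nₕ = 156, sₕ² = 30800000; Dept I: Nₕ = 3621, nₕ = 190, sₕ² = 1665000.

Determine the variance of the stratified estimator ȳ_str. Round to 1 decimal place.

52832.3

Var(ȳ_str) = Σₕ Wₕ²(1 − fₕ)sₕ²/nₕ with Wₕ = Nₕ/N, N = 37768.
Dept IV: Wₕ = 0.41892607; term = 0.41892607²·(1 − 0.16793073)·9750000/2657 = 535.85505.
Dept II: Wₕ = 0.44863376; term = 0.44863376²·(1 − 0.02343012)·105000000/397 = 51985.955.
Dept III: Wₕ = 0.03656535; term = 0.03656535²·(1 − 0.11296162)·30800000/156 = 234.15741.
Dept I: Wₕ = 0.09587481; term = 0.09587481²·(1 − 0.05247169)·1665000/190 = 76.324137.
Sum = 52832.292.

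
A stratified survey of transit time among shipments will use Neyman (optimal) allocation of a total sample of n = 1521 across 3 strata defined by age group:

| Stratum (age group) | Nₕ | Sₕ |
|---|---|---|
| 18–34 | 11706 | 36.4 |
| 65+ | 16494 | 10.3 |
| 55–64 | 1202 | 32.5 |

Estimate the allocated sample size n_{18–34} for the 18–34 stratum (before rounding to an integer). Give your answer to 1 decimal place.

1020.5

Neyman allocation: nₕ = n·NₕSₕ / Σⱼ NⱼSⱼ.
Σ NⱼSⱼ = 11706·36.4 + 16494·10.3 + 1202·32.5 = 635051.6.
n_{18–34} = 1521·11706·36.4 / 635051.6 = 1020.5.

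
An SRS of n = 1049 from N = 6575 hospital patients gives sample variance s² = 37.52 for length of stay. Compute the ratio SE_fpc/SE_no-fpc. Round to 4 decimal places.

f = n/N = 1049/6575 = 0.15954373.
SE_no-fpc = √(s²/n) = 0.1891227; SE_fpc = √((1−f)s²/n) = 0.17338089.
Ratio = √(1−f) = 0.91676402.

0.9168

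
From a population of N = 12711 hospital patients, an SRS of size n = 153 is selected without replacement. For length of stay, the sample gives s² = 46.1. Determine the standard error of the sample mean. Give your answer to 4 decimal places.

0.5456

Under SRS without replacement, Var(ȳ) = (1 − f)·s²/n with f = n/N = 153/12711 = 0.01203682.
Var(ȳ) = (1 − 0.01203682)·46.1/153 = 0.98796318·0.30130719 = 0.29768041.
SE(ȳ) = √(0.29768041) = 0.5456.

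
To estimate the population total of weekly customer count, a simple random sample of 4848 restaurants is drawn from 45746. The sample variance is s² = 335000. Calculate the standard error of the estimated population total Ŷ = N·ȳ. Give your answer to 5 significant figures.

Var(Ŷ) = N²·Var(ȳ) = N²·(1 − n/N)·s²/n.
f = 4848/45746 = 0.10597648; Var(ȳ) = 0.89402352·335000/4848 = 61.777615.
Var(Ŷ) = 45746² · 61.777615 = 1.292818 × 10^11.
SE(Ŷ) = √(1.292818 × 10^11) = 359560.

359560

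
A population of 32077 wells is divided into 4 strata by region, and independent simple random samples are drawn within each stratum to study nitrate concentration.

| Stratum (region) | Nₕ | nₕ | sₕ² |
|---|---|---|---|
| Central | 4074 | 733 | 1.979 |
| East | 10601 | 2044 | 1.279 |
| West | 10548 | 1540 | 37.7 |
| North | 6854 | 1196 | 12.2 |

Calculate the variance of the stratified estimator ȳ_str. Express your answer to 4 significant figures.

Var(ȳ_str) = Σₕ Wₕ²(1 − fₕ)sₕ²/nₕ with Wₕ = Nₕ/N, N = 32077.
Central: Wₕ = 0.12700689; term = 0.12700689²·(1 − 0.17992145)·1.979/733 = 3.5715097 × 10^-5.
East: Wₕ = 0.33048602; term = 0.33048602²·(1 − 0.19281200)·1.279/2044 = 5.5165878 × 10^-5.
West: Wₕ = 0.32883374; term = 0.32883374²·(1 − 0.14599924)·37.7/1540 = 0.0022606412.
North: Wₕ = 0.21367335; term = 0.21367335²·(1 − 0.17449664)·12.2/1196 = 3.8445738 × 10^-4.
Sum = 0.0027359796.

0.002736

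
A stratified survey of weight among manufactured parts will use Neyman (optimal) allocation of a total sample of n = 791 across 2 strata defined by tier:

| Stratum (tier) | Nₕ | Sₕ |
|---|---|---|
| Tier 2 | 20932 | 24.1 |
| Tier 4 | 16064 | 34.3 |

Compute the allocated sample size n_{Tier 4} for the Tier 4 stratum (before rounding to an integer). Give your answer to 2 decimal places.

412.94

Neyman allocation: nₕ = n·NₕSₕ / Σⱼ NⱼSⱼ.
Σ NⱼSⱼ = 20932·24.1 + 16064·34.3 = 1.0554564 × 10^6.
n_{Tier 4} = 791·16064·34.3 / (1.0554564 × 10^6) = 412.94.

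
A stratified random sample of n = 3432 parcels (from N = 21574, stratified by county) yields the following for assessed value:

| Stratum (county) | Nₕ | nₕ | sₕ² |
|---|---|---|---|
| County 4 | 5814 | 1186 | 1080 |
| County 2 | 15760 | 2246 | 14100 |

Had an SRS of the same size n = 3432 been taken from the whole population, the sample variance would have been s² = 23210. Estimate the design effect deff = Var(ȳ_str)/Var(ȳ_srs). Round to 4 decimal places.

0.5144

Var(ȳ_str) = Σ Wₕ²(1−fₕ)sₕ²/nₕ with Wₕ = Nₕ/21574:
  County 4: (5814/21574)²·(1−1186/5814)·1080/1186 = 0.052643662
  County 2: (15760/21574)²·(1−2246/15760)·14100/2246 = 2.8726859
  → Var(ȳ_str) = 2.9253296.
Var(ȳ_srs) = (1 − 3432/21574)·23210/3432 = 5.6869885.
deff = 2.9253296 / 5.6869885 = 0.5144.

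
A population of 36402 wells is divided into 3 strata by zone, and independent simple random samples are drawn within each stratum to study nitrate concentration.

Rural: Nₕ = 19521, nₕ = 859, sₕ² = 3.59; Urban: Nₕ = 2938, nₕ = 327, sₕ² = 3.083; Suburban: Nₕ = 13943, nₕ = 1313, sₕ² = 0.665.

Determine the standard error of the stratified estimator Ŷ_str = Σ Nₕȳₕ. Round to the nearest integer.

Var(Ŷ_str) = Σₕ Nₕ²(1 − fₕ)sₕ²/nₕ.
Rural: 19521²·(1 − 859/19521)·3.59/859 = 1.5225148 × 10^6.
Urban: 2938²·(1 − 327/2938)·3.083/327 = 72324.333.
Suburban: 13943²·(1 − 1313/13943)·0.665/1313 = 89190.068.
Sum = 1.6840292 × 10^6.
SE = √(1.6840292 × 10^6) = 1298.

1298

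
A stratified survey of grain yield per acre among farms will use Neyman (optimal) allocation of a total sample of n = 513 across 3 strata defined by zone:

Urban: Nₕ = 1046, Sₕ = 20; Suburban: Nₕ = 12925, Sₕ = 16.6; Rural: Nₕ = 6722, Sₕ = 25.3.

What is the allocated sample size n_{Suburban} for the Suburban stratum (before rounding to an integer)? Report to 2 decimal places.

271.41

Neyman allocation: nₕ = n·NₕSₕ / Σⱼ NⱼSⱼ.
Σ NⱼSⱼ = 1046·20 + 12925·16.6 + 6722·25.3 = 405541.6.
n_{Suburban} = 513·12925·16.6 / 405541.6 = 271.41.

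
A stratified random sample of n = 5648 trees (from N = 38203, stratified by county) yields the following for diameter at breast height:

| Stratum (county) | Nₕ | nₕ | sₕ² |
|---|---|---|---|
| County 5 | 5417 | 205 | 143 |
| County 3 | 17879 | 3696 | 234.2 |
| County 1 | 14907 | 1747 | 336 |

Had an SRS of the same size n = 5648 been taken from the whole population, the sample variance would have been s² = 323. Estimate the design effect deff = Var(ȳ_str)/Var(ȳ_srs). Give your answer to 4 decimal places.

Var(ȳ_str) = Σ Wₕ²(1−fₕ)sₕ²/nₕ with Wₕ = Nₕ/38203:
  County 5: (5417/38203)²·(1−205/5417)·143/205 = 0.013494304
  County 3: (17879/38203)²·(1−3696/17879)·234.2/3696 = 0.011009594
  County 1: (14907/38203)²·(1−1747/14907)·336/1747 = 0.025852204
  → Var(ȳ_str) = 0.050356102.
Var(ȳ_srs) = (1 − 5648/38203)·323/5648 = 0.048733552.
deff = 0.050356102 / 0.048733552 = 1.0333.

1.0333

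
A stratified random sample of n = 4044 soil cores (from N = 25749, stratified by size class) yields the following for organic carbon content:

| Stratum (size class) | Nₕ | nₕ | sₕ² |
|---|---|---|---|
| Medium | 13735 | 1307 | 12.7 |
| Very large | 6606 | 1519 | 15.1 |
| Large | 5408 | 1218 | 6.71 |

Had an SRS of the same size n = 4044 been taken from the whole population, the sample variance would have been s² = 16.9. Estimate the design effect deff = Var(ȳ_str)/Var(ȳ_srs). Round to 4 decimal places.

Var(ȳ_str) = Σ Wₕ²(1−fₕ)sₕ²/nₕ with Wₕ = Nₕ/25749:
  Medium: (13735/25749)²·(1−1307/13735)·12.7/1307 = 0.002501712
  Very large: (6606/25749)²·(1−1519/6606)·15.1/1519 = 5.0384708 × 10^-4
  Large: (5408/25749)²·(1−1218/5408)·6.71/1218 = 1.8828044 × 10^-4
  → Var(ȳ_str) = 0.0031938395.
Var(ȳ_srs) = (1 − 4044/25749)·16.9/4044 = 0.0035226945.
deff = 0.0031938395 / 0.0035226945 = 0.9066.

0.9066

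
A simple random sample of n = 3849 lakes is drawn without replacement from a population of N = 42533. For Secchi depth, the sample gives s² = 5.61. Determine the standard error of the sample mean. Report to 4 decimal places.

Under SRS without replacement, Var(ȳ) = (1 − f)·s²/n with f = n/N = 3849/42533 = 0.09049444.
Var(ȳ) = (1 − 0.09049444)·5.61/3849 = 0.90950556·0.0014575214 = 0.0013256238.
SE(ȳ) = √(0.0013256238) = 0.0364.

0.0364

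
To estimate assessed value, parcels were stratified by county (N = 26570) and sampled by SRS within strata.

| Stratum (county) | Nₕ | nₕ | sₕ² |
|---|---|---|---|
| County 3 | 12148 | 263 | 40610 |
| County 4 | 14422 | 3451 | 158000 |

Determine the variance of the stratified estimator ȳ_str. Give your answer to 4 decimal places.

Var(ȳ_str) = Σₕ Wₕ²(1 − fₕ)sₕ²/nₕ with Wₕ = Nₕ/N, N = 26570.
County 3: Wₕ = 0.45720738; term = 0.45720738²·(1 − 0.02164965)·40610/263 = 31.57898.
County 4: Wₕ = 0.54279262; term = 0.54279262²·(1 − 0.23928720)·158000/3451 = 10.261261.
Sum = 41.840241.

41.8402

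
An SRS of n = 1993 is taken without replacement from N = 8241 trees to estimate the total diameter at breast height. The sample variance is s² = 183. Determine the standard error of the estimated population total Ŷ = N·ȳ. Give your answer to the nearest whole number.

2174

Var(Ŷ) = N²·Var(ȳ) = N²·(1 − n/N)·s²/n.
f = 1993/8241 = 0.24183958; Var(ȳ) = 0.75816042·183/1993 = 0.069615332.
Var(Ŷ) = 8241² · 0.069615332 = 4.7278613 × 10^6.
SE(Ŷ) = √(4.7278613 × 10^6) = 2174.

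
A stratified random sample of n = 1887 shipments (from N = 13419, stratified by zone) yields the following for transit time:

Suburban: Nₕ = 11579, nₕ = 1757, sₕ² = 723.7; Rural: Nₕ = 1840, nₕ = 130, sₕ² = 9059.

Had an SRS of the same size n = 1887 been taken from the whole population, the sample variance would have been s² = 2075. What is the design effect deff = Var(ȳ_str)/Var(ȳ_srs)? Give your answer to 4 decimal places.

Var(ȳ_str) = Σ Wₕ²(1−fₕ)sₕ²/nₕ with Wₕ = Nₕ/13419:
  Suburban: (11579/13419)²·(1−1757/11579)·723.7/1757 = 0.2601462
  Rural: (1840/13419)²·(1−130/1840)·9059/130 = 1.2176165
  → Var(ȳ_str) = 1.4777627.
Var(ȳ_srs) = (1 − 1887/13419)·2075/1887 = 0.94499755.
deff = 1.4777627 / 0.94499755 = 1.5638.

1.5638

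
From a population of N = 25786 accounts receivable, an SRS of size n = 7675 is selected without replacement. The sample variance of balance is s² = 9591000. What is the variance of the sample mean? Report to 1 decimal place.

877.7

Under SRS without replacement, Var(ȳ) = (1 − f)·s²/n with f = n/N = 7675/25786 = 0.29764213.
Var(ȳ) = (1 − 0.29764213)·9591000/7675 = 0.70235787·1249.6417 = 877.69568.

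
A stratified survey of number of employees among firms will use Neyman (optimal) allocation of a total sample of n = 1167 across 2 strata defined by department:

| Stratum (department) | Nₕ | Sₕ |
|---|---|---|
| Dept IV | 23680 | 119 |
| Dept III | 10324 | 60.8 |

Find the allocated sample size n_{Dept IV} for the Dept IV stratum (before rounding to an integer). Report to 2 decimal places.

954.40

Neyman allocation: nₕ = n·NₕSₕ / Σⱼ NⱼSⱼ.
Σ NⱼSⱼ = 23680·119 + 10324·60.8 = 3.4456192 × 10^6.
n_{Dept IV} = 1167·23680·119 / (3.4456192 × 10^6) = 954.40.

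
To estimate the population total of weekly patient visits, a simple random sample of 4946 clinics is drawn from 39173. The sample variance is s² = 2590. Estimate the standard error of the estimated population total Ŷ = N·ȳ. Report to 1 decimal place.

26497.2

Var(Ŷ) = N²·Var(ȳ) = N²·(1 − n/N)·s²/n.
f = 4946/39173 = 0.12626043; Var(ȳ) = 0.87373957·2590/4946 = 0.45753851.
Var(Ŷ) = 39173² · 0.45753851 = 7.0210379 × 10^8.
SE(Ŷ) = √(7.0210379 × 10^8) = 26497.2.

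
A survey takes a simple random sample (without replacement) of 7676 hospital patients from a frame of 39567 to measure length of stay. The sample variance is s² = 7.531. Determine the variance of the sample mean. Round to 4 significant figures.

7.908 × 10^-4

Under SRS without replacement, Var(ȳ) = (1 − f)·s²/n with f = n/N = 7676/39567 = 0.19400005.
Var(ȳ) = (1 − 0.19400005)·7.531/7676 = 0.80599995·9.8110995 × 10^-4 = 7.9077457 × 10^-4.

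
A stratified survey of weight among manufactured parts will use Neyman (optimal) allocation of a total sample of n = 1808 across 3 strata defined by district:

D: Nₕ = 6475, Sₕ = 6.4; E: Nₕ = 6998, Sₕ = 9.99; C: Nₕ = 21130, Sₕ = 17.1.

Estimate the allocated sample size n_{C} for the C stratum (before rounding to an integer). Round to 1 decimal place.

1382.1

Neyman allocation: nₕ = n·NₕSₕ / Σⱼ NⱼSⱼ.
Σ NⱼSⱼ = 6475·6.4 + 6998·9.99 + 21130·17.1 = 472673.02.
n_{C} = 1808·21130·17.1 / 472673.02 = 1382.1.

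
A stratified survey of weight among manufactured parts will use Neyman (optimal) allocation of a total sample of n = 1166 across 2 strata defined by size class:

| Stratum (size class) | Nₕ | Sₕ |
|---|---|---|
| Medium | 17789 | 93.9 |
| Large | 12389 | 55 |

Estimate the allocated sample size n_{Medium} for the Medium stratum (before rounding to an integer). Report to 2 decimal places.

Neyman allocation: nₕ = n·NₕSₕ / Σⱼ NⱼSⱼ.
Σ NⱼSⱼ = 17789·93.9 + 12389·55 = 2.3517821 × 10^6.
n_{Medium} = 1166·17789·93.9 / (2.3517821 × 10^6) = 828.17.

828.17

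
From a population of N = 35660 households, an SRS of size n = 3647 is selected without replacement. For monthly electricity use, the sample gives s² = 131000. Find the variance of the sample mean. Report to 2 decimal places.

Under SRS without replacement, Var(ȳ) = (1 − f)·s²/n with f = n/N = 3647/35660 = 0.10227145.
Var(ȳ) = (1 − 0.10227145)·131000/3647 = 0.89772855·35.919934 = 32.24635.

32.25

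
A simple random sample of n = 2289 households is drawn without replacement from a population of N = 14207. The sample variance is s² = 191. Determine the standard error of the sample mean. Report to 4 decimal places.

0.2646

Under SRS without replacement, Var(ȳ) = (1 − f)·s²/n with f = n/N = 2289/14207 = 0.16111776.
Var(ȳ) = (1 − 0.16111776)·191/2289 = 0.83888224·0.083442551 = 0.069998474.
SE(ȳ) = √(0.069998474) = 0.2646.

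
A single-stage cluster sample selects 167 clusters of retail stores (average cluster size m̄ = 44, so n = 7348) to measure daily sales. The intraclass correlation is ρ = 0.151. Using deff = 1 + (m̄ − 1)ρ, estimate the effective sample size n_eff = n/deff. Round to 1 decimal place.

980.6

deff = 1 + (44 − 1)·0.151 = 1 + 6.493 = 7.493.
n_eff = 7348 / 7.493 = 980.6.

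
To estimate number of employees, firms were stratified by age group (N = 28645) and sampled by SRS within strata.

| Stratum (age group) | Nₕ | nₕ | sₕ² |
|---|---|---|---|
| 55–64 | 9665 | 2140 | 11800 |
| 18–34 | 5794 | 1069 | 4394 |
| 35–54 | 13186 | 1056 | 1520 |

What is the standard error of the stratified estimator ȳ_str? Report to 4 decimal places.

Var(ȳ_str) = Σₕ Wₕ²(1 − fₕ)sₕ²/nₕ with Wₕ = Nₕ/N, N = 28645.
55–64: Wₕ = 0.33740618; term = 0.33740618²·(1 − 0.22141749)·11800/2140 = 0.48874119.
18–34: Wₕ = 0.20226916; term = 0.20226916²·(1 − 0.18450121)·4394/1069 = 0.13714027.
35–54: Wₕ = 0.46032466; term = 0.46032466²·(1 − 0.08008494)·1520/1056 = 0.28057947.
Sum = 0.90646093.
SE = √(0.90646093) = 0.9521.

0.9521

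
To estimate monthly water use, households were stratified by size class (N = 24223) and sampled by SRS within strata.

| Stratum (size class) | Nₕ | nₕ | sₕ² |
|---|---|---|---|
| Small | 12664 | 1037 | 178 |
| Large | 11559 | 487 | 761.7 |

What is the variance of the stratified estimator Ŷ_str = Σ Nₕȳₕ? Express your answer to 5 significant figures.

2.2545 × 10^8

Var(Ŷ_str) = Σₕ Nₕ²(1 − fₕ)sₕ²/nₕ.
Small: 12664²·(1 − 1037/12664)·178/1037 = 2.527434 × 10^7.
Large: 11559²·(1 − 487/11559)·761.7/487 = 2.0017108 × 10^8.
Sum = 2.2544542 × 10^8.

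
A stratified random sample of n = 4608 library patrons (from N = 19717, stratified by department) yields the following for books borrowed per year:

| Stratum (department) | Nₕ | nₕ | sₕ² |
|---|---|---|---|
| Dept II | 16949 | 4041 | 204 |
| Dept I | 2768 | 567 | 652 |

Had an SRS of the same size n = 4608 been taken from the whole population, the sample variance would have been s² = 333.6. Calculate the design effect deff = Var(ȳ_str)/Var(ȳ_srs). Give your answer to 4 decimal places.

0.8369

Var(ȳ_str) = Σ Wₕ²(1−fₕ)sₕ²/nₕ with Wₕ = Nₕ/19717:
  Dept II: (16949/19717)²·(1−4041/16949)·204/4041 = 0.02840944
  Dept I: (2768/19717)²·(1−567/2768)·652/567 = 0.018020589
  → Var(ȳ_str) = 0.046430029.
Var(ȳ_srs) = (1 − 4608/19717)·333.6/4608 = 0.055476424.
deff = 0.046430029 / 0.055476424 = 0.8369.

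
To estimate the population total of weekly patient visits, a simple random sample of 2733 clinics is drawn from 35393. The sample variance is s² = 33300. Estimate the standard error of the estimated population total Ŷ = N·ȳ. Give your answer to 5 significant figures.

Var(Ŷ) = N²·Var(ȳ) = N²·(1 − n/N)·s²/n.
f = 2733/35393 = 0.07721866; Var(ȳ) = 0.92278134·33300/2733 = 11.243549.
Var(Ŷ) = 35393² · 11.243549 = 1.4084394 × 10^10.
SE(Ŷ) = √(1.4084394 × 10^10) = 118680.

118680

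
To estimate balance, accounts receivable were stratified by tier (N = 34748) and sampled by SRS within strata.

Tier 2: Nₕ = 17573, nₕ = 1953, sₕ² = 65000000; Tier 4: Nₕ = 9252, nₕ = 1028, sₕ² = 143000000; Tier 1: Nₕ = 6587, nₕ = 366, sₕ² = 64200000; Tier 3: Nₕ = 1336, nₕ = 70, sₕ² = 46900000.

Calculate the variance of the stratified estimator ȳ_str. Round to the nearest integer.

23224

Var(ȳ_str) = Σₕ Wₕ²(1 − fₕ)sₕ²/nₕ with Wₕ = Nₕ/N, N = 34748.
Tier 2: Wₕ = 0.50572695; term = 0.50572695²·(1 − 0.11113640)·65000000/1953 = 7566.2106.
Tier 4: Wₕ = 0.26625993; term = 0.26625993²·(1 − 0.11111111)·143000000/1028 = 8766.0112.
Tier 1: Wₕ = 0.18956487; term = 0.18956487²·(1 − 0.05556399)·64200000/366 = 5953.0863.
Tier 3: Wₕ = 0.03844826; term = 0.03844826²·(1 − 0.05239521)·46900000/70 = 938.54552.
Sum = 23223.854.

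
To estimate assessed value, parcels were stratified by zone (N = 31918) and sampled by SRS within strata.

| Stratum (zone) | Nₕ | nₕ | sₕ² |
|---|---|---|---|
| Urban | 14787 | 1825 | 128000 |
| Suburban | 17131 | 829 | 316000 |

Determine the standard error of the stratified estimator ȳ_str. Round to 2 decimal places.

Var(ȳ_str) = Σₕ Wₕ²(1 − fₕ)sₕ²/nₕ with Wₕ = Nₕ/N, N = 31918.
Urban: Wₕ = 0.46328091; term = 0.46328091²·(1 − 0.12341922)·128000/1825 = 13.195561.
Suburban: Wₕ = 0.53671909; term = 0.53671909²·(1 − 0.04839180)·316000/829 = 104.49243.
Sum = 117.68799.
SE = √(117.68799) = 10.85.

10.85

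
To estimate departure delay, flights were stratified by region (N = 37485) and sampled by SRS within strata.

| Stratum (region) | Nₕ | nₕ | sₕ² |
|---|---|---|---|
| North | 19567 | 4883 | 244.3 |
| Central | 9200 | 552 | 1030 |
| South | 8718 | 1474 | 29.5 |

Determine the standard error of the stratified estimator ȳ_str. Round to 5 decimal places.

Var(ȳ_str) = Σₕ Wₕ²(1 − fₕ)sₕ²/nₕ with Wₕ = Nₕ/N, N = 37485.
North: Wₕ = 0.52199546; term = 0.52199546²·(1 − 0.24955282)·244.3/4883 = 0.010230346.
Central: Wₕ = 0.24543151; term = 0.24543151²·(1 − 0.06000000)·1030/552 = 0.10565417.
South: Wₕ = 0.23257303; term = 0.23257303²·(1 − 0.16907548)·29.5/1474 = 8.9950754 × 10^-4.
Sum = 0.11678402.
SE = √(0.11678402) = 0.34174.

0.34174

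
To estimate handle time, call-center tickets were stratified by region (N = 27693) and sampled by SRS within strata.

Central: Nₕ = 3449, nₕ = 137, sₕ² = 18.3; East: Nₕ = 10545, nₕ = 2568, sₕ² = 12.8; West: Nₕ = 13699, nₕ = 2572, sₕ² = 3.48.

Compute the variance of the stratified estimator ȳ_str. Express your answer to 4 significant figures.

Var(ȳ_str) = Σₕ Wₕ²(1 − fₕ)sₕ²/nₕ with Wₕ = Nₕ/N, N = 27693.
Central: Wₕ = 0.12454411; term = 0.12454411²·(1 − 0.03972166)·18.3/137 = 0.0019896378.
East: Wₕ = 0.38078215; term = 0.38078215²·(1 − 0.24352774)·12.8/2568 = 5.4671516 × 10^-4.
West: Wₕ = 0.49467374; term = 0.49467374²·(1 − 0.18775093)·3.48/2572 = 2.689275 × 10^-4.
Sum = 0.0028052805.

0.002805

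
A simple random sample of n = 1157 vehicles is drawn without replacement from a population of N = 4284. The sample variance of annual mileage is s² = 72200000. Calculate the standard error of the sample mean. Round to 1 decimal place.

213.4

Under SRS without replacement, Var(ȳ) = (1 − f)·s²/n with f = n/N = 1157/4284 = 0.27007470.
Var(ȳ) = (1 − 0.27007470)·72200000/1157 = 0.72992530·62402.766 = 45549.358.
SE(ȳ) = √(45549.358) = 213.4.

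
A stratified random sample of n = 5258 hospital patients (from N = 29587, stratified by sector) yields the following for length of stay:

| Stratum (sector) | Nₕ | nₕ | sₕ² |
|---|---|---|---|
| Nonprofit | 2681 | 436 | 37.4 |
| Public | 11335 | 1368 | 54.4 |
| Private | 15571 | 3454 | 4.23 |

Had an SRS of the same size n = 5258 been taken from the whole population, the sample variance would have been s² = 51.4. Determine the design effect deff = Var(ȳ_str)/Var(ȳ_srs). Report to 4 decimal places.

Var(ȳ_str) = Σ Wₕ²(1−fₕ)sₕ²/nₕ with Wₕ = Nₕ/29587:
  Nonprofit: (2681/29587)²·(1−436/2681)·37.4/436 = 5.8978865 × 10^-4
  Public: (11335/29587)²·(1−1368/11335)·54.4/1368 = 0.0051321214
  Private: (15571/29587)²·(1−3454/15571)·4.23/3454 = 2.6395372 × 10^-4
  → Var(ȳ_str) = 0.0059858638.
Var(ȳ_srs) = (1 − 5258/29587)·51.4/5258 = 0.0080383306.
deff = 0.0059858638 / 0.0080383306 = 0.7447.

0.7447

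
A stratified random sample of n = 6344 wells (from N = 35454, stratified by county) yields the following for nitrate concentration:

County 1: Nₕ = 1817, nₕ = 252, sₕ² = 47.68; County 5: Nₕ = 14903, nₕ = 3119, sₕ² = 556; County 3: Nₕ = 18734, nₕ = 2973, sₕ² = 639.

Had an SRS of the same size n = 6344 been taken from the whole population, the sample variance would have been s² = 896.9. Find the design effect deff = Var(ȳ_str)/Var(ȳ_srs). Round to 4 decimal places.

Var(ȳ_str) = Σ Wₕ²(1−fₕ)sₕ²/nₕ with Wₕ = Nₕ/35454:
  County 1: (1817/35454)²·(1−252/1817)·47.68/252 = 4.2803028 × 10^-4
  County 5: (14903/35454)²·(1−3119/14903)·556/3119 = 0.024905506
  County 3: (18734/35454)²·(1−2973/18734)·639/2973 = 0.050488184
  → Var(ȳ_str) = 0.07582172.
Var(ȳ_srs) = (1 − 6344/35454)·896.9/6344 = 0.11608011.
deff = 0.07582172 / 0.11608011 = 0.6532.

0.6532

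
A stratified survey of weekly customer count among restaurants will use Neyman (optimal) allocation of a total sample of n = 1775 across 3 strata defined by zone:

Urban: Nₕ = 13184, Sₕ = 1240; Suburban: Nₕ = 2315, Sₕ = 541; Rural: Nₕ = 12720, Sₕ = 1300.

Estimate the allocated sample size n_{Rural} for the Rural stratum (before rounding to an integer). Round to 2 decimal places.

859.82

Neyman allocation: nₕ = n·NₕSₕ / Σⱼ NⱼSⱼ.
Σ NⱼSⱼ = 13184·1240 + 2315·541 + 12720·1300 = 3.4136575 × 10^7.
n_{Rural} = 1775·12720·1300 / (3.4136575 × 10^7) = 859.82.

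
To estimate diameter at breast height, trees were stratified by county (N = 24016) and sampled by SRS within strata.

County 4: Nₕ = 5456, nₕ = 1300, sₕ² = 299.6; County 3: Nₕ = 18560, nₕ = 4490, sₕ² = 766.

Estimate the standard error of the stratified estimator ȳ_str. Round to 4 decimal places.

0.2938

Var(ȳ_str) = Σₕ Wₕ²(1 − fₕ)sₕ²/nₕ with Wₕ = Nₕ/N, N = 24016.
County 4: Wₕ = 0.22718188; term = 0.22718188²·(1 − 0.23826979)·299.6/1300 = 0.0090603924.
County 3: Wₕ = 0.77281812; term = 0.77281812²·(1 − 0.24191810)·766/4490 = 0.077241936.
Sum = 0.086302328.
SE = √(0.086302328) = 0.2938.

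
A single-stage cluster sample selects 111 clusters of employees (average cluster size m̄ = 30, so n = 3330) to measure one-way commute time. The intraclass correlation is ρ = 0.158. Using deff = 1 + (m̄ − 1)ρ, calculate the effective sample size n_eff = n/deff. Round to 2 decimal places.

596.56

deff = 1 + (30 − 1)·0.158 = 1 + 4.582 = 5.582.
n_eff = 3330 / 5.582 = 596.56.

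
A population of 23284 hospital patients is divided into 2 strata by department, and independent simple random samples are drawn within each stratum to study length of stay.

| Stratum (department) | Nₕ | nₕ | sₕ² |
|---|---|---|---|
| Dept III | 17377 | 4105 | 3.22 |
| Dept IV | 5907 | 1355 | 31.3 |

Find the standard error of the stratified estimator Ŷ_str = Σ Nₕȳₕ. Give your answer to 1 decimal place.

895.6

Var(Ŷ_str) = Σₕ Nₕ²(1 − fₕ)sₕ²/nₕ.
Dept III: 17377²·(1 − 4105/17377)·3.22/4105 = 180906.38.
Dept IV: 5907²·(1 − 1355/5907)·31.3/1355 = 621118.22.
Sum = 802024.6.
SE = √(802024.6) = 895.6.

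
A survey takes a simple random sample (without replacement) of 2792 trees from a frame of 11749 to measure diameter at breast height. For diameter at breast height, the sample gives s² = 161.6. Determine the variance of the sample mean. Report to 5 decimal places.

0.04413

Under SRS without replacement, Var(ȳ) = (1 − f)·s²/n with f = n/N = 2792/11749 = 0.23763725.
Var(ȳ) = (1 − 0.23763725)·161.6/2792 = 0.76236275·0.057879656 = 0.044125294.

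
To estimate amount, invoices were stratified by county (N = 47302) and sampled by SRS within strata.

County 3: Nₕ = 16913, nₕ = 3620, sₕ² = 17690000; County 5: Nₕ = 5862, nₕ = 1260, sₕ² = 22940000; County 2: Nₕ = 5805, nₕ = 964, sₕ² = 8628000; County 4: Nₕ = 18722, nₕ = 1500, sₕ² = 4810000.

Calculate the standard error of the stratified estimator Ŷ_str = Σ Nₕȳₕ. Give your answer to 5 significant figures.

1.6957 × 10^6

Var(Ŷ_str) = Σₕ Nₕ²(1 − fₕ)sₕ²/nₕ.
County 3: 16913²·(1 − 3620/16913)·17690000/3620 = 1.098659 × 10^12.
County 5: 5862²·(1 − 1260/5862)·22940000/1260 = 4.911513 × 10^11.
County 2: 5805²·(1 − 964/5805)·8628000/964 = 2.5151878 × 10^11.
County 4: 18722²·(1 − 1500/18722)·4810000/1500 = 1.0339264 × 10^12.
Sum = 2.8752555 × 10^12.
SE = √(2.8752555 × 10^12) = 1.6957 × 10^6.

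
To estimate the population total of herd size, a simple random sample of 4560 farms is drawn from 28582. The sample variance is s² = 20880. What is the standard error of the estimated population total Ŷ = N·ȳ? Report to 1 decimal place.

Var(Ŷ) = N²·Var(ȳ) = N²·(1 − n/N)·s²/n.
f = 4560/28582 = 0.15954097; Var(ȳ) = 0.84045903·20880/4560 = 3.8484177.
Var(Ŷ) = 28582² · 3.8484177 = 3.1438907 × 10^9.
SE(Ŷ) = √(3.1438907 × 10^9) = 56070.4.

56070.4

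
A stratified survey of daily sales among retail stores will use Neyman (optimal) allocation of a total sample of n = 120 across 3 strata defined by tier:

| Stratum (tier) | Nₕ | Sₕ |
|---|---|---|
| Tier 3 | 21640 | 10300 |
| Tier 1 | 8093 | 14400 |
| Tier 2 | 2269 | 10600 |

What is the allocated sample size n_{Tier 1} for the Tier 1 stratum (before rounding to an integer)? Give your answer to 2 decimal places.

Neyman allocation: nₕ = n·NₕSₕ / Σⱼ NⱼSⱼ.
Σ NⱼSⱼ = 21640·10300 + 8093·14400 + 2269·10600 = 3.634826 × 10^8.
n_{Tier 1} = 120·8093·14400 / (3.634826 × 10^8) = 38.47.

38.47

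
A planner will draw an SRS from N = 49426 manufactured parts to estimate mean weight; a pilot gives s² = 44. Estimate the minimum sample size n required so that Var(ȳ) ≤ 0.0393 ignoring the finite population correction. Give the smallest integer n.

1120

Without fpc, n₀ = s²/D = 44/0.0393 = 1119.5929.
Rounding up, n = 1120.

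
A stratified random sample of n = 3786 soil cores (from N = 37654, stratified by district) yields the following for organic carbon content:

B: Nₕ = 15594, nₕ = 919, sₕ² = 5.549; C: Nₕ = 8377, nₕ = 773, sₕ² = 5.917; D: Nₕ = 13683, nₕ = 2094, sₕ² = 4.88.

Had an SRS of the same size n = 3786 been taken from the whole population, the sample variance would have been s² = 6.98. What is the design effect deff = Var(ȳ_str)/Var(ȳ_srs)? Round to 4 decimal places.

Var(ȳ_str) = Σ Wₕ²(1−fₕ)sₕ²/nₕ with Wₕ = Nₕ/37654:
  B: (15594/37654)²·(1−919/15594)·5.549/919 = 9.7456905 × 10^-4
  C: (8377/37654)²·(1−773/8377)·5.917/773 = 3.4389864 × 10^-4
  D: (13683/37654)²·(1−2094/13683)·4.88/2094 = 2.6064428 × 10^-4
  → Var(ȳ_str) = 0.001579112.
Var(ȳ_srs) = (1 − 3786/37654)·6.98/3786 = 0.0016582624.
deff = 0.001579112 / 0.0016582624 = 0.9523.

0.9523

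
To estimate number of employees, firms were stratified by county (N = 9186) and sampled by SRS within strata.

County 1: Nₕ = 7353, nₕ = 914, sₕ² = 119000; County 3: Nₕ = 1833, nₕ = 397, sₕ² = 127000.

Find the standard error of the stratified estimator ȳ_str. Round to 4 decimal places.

9.1121

Var(ȳ_str) = Σₕ Wₕ²(1 − fₕ)sₕ²/nₕ with Wₕ = Nₕ/N, N = 9186.
County 1: Wₕ = 0.80045722; term = 0.80045722²·(1 − 0.12430301)·119000/914 = 73.051792.
County 3: Wₕ = 0.19954278; term = 0.19954278²·(1 − 0.21658483)·127000/397 = 9.9787752.
Sum = 83.030567.
SE = √(83.030567) = 9.1121.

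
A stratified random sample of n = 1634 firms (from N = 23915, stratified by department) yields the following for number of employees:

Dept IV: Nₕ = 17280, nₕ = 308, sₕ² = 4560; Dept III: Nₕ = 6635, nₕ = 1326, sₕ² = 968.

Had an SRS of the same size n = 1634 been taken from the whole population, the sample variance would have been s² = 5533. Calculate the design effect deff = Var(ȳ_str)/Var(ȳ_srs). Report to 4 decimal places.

Var(ȳ_str) = Σ Wₕ²(1−fₕ)sₕ²/nₕ with Wₕ = Nₕ/23915:
  Dept IV: (17280/23915)²·(1−308/17280)·4560/308 = 7.5918937
  Dept III: (6635/23915)²·(1−1326/6635)·968/1326 = 0.044961906
  → Var(ȳ_str) = 7.6368556.
Var(ȳ_srs) = (1 − 1634/23915)·5533/1634 = 3.1548078.
deff = 7.6368556 / 3.1548078 = 2.4207.

2.4207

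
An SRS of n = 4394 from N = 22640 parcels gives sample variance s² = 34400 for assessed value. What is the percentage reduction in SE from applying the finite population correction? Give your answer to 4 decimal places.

f = n/N = 4394/22640 = 0.19408127.
SE_no-fpc = √(s²/n) = 2.7980096; SE_fpc = √((1−f)s²/n) = 2.5118565.
Ratio = √(1−f) = 0.89772976. Reduction = 100·(1 − 0.89772976) = 10.2270%.

10.2270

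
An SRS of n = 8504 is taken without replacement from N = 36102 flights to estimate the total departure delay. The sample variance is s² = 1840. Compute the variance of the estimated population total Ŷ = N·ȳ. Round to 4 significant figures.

Var(Ŷ) = N²·Var(ȳ) = N²·(1 − n/N)·s²/n.
f = 8504/36102 = 0.23555482; Var(ȳ) = 0.76444518·1840/8504 = 0.16540206.
Var(Ŷ) = 36102² · 0.16540206 = 2.155775 × 10^8.

2.156 × 10^8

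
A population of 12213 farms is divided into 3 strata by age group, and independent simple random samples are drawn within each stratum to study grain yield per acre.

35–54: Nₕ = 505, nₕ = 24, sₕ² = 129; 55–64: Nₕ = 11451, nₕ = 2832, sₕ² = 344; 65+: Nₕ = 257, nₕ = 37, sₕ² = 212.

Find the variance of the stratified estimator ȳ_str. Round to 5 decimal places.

Var(ȳ_str) = Σₕ Wₕ²(1 − fₕ)sₕ²/nₕ with Wₕ = Nₕ/N, N = 12213.
35–54: Wₕ = 0.04134938; term = 0.04134938²·(1 − 0.04752475)·129/24 = 0.0087532677.
55–64: Wₕ = 0.93760747; term = 0.93760747²·(1 − 0.24731465)·344/2832 = 0.080374961.
65+: Wₕ = 0.02104315; term = 0.02104315²·(1 − 0.14396887)·212/37 = 0.002171927.
Sum = 0.091300156.

0.09130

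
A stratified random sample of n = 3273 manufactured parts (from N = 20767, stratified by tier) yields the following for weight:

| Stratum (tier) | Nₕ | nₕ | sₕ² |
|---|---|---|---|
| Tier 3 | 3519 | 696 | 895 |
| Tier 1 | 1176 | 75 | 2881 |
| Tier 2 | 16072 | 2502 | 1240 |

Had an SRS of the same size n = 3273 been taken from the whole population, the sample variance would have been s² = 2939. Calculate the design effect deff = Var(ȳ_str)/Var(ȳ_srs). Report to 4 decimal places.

Var(ȳ_str) = Σ Wₕ²(1−fₕ)sₕ²/nₕ with Wₕ = Nₕ/20767:
  Tier 3: (3519/20767)²·(1−696/3519)·895/696 = 0.029620775
  Tier 1: (1176/20767)²·(1−75/1176)·2881/75 = 0.1153265
  Tier 2: (16072/20767)²·(1−2502/16072)·1240/2502 = 0.25063206
  → Var(ȳ_str) = 0.39557934.
Var(ȳ_srs) = (1 − 3273/20767)·2939/3273 = 0.75643034.
deff = 0.39557934 / 0.75643034 = 0.5230.

0.5230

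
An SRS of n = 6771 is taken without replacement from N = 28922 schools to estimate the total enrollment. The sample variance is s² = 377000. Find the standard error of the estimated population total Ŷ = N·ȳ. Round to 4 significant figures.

188900

Var(Ŷ) = N²·Var(ȳ) = N²·(1 − n/N)·s²/n.
f = 6771/28922 = 0.23411244; Var(ȳ) = 0.76588756·377000/6771 = 42.64357.
Var(Ŷ) = 28922² · 42.64357 = 3.5670582 × 10^10.
SE(Ŷ) = √(3.5670582 × 10^10) = 188900.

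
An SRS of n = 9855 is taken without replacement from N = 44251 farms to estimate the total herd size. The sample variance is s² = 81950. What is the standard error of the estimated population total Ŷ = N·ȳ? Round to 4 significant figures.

Var(Ŷ) = N²·Var(ȳ) = N²·(1 − n/N)·s²/n.
f = 9855/44251 = 0.22270683; Var(ȳ) = 0.77729317·81950/9855 = 6.4636403.
Var(Ŷ) = 44251² · 6.4636403 = 1.2656784 × 10^10.
SE(Ŷ) = √(1.2656784 × 10^10) = 112500.

112500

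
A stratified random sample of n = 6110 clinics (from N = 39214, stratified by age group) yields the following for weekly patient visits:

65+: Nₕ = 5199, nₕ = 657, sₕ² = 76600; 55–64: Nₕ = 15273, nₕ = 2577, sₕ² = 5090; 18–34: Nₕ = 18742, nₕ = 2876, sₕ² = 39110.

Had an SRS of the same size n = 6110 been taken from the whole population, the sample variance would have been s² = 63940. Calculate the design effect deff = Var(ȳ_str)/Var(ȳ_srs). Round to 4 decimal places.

Var(ȳ_str) = Σ Wₕ²(1−fₕ)sₕ²/nₕ with Wₕ = Nₕ/39214:
  65+: (5199/39214)²·(1−657/5199)·76600/657 = 1.7903917
  55–64: (15273/39214)²·(1−2577/15273)·5090/2577 = 0.24906479
  18–34: (18742/39214)²·(1−2876/18742)·39110/2876 = 2.6296626
  → Var(ȳ_str) = 4.6691191.
Var(ȳ_srs) = (1 − 6110/39214)·63940/6110 = 8.8342717.
deff = 4.6691191 / 8.8342717 = 0.5285.

0.5285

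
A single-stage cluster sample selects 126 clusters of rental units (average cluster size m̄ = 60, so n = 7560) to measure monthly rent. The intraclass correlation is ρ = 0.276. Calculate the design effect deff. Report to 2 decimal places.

17.28

deff = 1 + (60 − 1)·0.276 = 1 + 16.284 = 17.284.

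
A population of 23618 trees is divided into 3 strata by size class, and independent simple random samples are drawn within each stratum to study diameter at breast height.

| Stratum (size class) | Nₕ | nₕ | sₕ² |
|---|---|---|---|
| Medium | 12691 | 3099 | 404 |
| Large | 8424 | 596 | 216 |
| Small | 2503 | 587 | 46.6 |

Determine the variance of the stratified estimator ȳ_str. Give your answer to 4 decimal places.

0.0720

Var(ȳ_str) = Σₕ Wₕ²(1 − fₕ)sₕ²/nₕ with Wₕ = Nₕ/N, N = 23618.
Medium: Wₕ = 0.53734440; term = 0.53734440²·(1 − 0.24418880)·404/3099 = 0.028449757.
Large: Wₕ = 0.35667711; term = 0.35667711²·(1 − 0.07075024)·216/596 = 0.042844041.
Small: Wₕ = 0.10597849; term = 0.10597849²·(1 − 0.23451858)·46.6/587 = 6.8252401 × 10^-4.
Sum = 0.071976322.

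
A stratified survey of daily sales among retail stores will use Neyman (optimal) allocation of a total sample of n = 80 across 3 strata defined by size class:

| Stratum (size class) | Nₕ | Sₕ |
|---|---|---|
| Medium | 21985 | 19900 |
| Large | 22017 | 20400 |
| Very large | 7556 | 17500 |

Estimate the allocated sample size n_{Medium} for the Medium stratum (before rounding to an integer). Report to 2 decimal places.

Neyman allocation: nₕ = n·NₕSₕ / Σⱼ NⱼSⱼ.
Σ NⱼSⱼ = 21985·19900 + 22017·20400 + 7556·17500 = 1.0188783 × 10^9.
n_{Medium} = 80·21985·19900 / (1.0188783 × 10^9) = 34.35.

34.35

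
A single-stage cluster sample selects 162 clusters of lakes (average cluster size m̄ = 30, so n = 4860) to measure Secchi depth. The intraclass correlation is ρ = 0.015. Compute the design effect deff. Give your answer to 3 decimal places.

1.435

deff = 1 + (30 − 1)·0.015 = 1 + 0.435 = 1.435.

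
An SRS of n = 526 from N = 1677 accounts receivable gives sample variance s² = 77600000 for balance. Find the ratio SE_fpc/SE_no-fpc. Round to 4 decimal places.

0.8285

f = n/N = 526/1677 = 0.31365534.
SE_no-fpc = √(s²/n) = 384.09441; SE_fpc = √((1−f)s²/n) = 318.20655.
Ratio = √(1−f) = 0.82845921.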